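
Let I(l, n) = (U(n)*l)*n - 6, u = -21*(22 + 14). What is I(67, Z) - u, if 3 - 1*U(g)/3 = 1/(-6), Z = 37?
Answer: 48601/2 ≈ 24301.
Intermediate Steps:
U(g) = 19/2 (U(g) = 9 - 3/(-6) = 9 - 3*(-⅙) = 9 + ½ = 19/2)
u = -756 (u = -21*36 = -756)
I(l, n) = -6 + 19*l*n/2 (I(l, n) = (19*l/2)*n - 6 = 19*l*n/2 - 6 = -6 + 19*l*n/2)
I(67, Z) - u = (-6 + (19/2)*67*37) - 1*(-756) = (-6 + 47101/2) + 756 = 47089/2 + 756 = 48601/2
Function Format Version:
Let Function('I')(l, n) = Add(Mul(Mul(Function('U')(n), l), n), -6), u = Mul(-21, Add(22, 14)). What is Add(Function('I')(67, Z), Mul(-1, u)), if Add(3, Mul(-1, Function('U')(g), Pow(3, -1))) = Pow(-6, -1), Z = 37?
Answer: Rational(48601, 2) ≈ 24301.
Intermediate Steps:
Function('U')(g) = Rational(19, 2) (Function('U')(g) = Add(9, Mul(-3, Pow(-6, -1))) = Add(9, Mul(-3, Rational(-1, 6))) = Add(9, Rational(1, 2)) = Rational(19, 2))
u = -756 (u = Mul(-21, 36) = -756)
Function('I')(l, n) = Add(-6, Mul(Rational(19, 2), l, n)) (Function('I')(l, n) = Add(Mul(Mul(Rational(19, 2), l), n), -6) = Add(Mul(Rational(19, 2), l, n), -6) = Add(-6, Mul(Rational(19, 2), l, n)))
Add(Function('I')(67, Z), Mul(-1, u)) = Add(Add(-6, Mul(Rational(19, 2), 67, 37)), Mul(-1, -756)) = Add(Add(-6, Rational(47101, 2)), 756) = Add(Rational(47089, 2), 756) = Rational(48601, 2)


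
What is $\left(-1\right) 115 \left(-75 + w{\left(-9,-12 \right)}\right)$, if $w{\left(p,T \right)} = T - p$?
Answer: $8970$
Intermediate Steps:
$\left(-1\right) 115 \left(-75 + w{\left(-9,-12 \right)}\right) = \left(-1\right) 115 \left(-75 - 3\right) = - 115 \left(-75 + \left(-12 + 9\right)\right) = - 115 \left(-75 - 3\right) = \left(-115\right) \left(-78\right) = 8970$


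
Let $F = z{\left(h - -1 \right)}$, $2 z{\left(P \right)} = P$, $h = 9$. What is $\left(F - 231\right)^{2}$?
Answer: $51076$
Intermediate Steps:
$z{\left(P \right)} = \frac{P}{2}$
$F = 5$ ($F = \frac{9 - -1}{2} = \frac{9 + 1}{2} = \frac{1}{2} \cdot 10 = 5$)
$\left(F - 231\right)^{2} = \left(5 - 231\right)^{2} = \left(-226\right)^{2} = 51076$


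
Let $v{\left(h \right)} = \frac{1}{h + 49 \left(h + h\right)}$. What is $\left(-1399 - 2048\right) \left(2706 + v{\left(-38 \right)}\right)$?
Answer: $- \frac{3898928893}{418} \approx -9.3276 \cdot 10^{6}$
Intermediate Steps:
$v{\left(h \right)} = \frac{1}{99 h}$ ($v{\left(h \right)} = \frac{1}{h + 49 \cdot 2 h} = \frac{1}{h + 98 h} = \frac{1}{99 h}$)
$\left(-1399 - 2048\right) \left(2706 + v{\left(-38 \right)}\right) = \left(-1399 - 2048\right) \left(2706 + \frac{1}{99 \left(-38\right)}\right) = - 3447 \left(2706 + \frac{1}{99} \left(- \frac{1}{38}\right)\right) = - 3447 \left(2706 - \frac{1}{3762}\right) = \left(-3447\right) \frac{10179971}{3762} = - \frac{3898928893}{418}$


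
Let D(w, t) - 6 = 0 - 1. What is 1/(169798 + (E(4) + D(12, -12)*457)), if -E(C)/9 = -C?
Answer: 1/172119 ≈ 5.8099e-6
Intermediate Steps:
E(C) = 9*C (E(C) = -(-9)*C = 9*C)
D(w, t) = 5 (D(w, t) = 6 + (0 - 1) = 6 - 1 = 5)
1/(169798 + (E(4) + D(12, -12)*457)) = 1/(169798 + (9*4 + 5*457)) = 1/(169798 + (36 + 2285)) = 1/(169798 + 2321) = 1/172119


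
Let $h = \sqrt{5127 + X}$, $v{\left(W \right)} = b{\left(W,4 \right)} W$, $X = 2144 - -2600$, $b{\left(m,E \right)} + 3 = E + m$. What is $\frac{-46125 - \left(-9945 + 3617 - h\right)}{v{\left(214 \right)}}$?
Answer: $- \frac{39797}{46010} + \frac{\sqrt{9871}}{46010} \approx -0.8628$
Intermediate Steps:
$b{\left(m,E \right)} = -3 + E + m$ ($b{\left(m,E \right)} = -3 + \left(E + m\right) = -3 + E + m$)
$X = 4744$ ($X = 2144 + 2600 = 4744$)
$v{\left(W \right)} = W \left(1 + W\right)$ ($v{\left(W \right)} = \left(-3 + 4 + W\right) W = \left(1 + W\right) W = W \left(1 + W\right)$)
$h = \sqrt{9871}$ ($h = \sqrt{5127 + 4744} = \sqrt{9871} \approx 99.353$)
$\frac{-46125 - \left(-9945 + 3617 - h\right)}{v{\left(214 \right)}} = \frac{-46125 - \left(-9945 + 3617 - \sqrt{9871}\right)}{214 \left(1 + 214\right)} = \frac{-46125 + \left(\sqrt{9871} - \left(-9945 + 3617\right)\right)}{214 \cdot 215} = \frac{-46125 + \left(\sqrt{9871} - -6328\right)}{46010} = \left(-46125 + \left(\sqrt{9871} + 6328\right)\right) \frac{1}{46010} = \left(-46125 + \left(6328 + \sqrt{9871}\right)\right) \frac{1}{46010} = \left(-39797 + \sqrt{9871}\right) \frac{1}{46010} = - \frac{39797}{46010} + \frac{\sqrt{9871}}{46010}$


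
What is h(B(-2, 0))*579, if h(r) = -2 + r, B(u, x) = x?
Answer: -1158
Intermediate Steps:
h(B(-2, 0))*579 = (-2 + 0)*579 = -2*579 = -1158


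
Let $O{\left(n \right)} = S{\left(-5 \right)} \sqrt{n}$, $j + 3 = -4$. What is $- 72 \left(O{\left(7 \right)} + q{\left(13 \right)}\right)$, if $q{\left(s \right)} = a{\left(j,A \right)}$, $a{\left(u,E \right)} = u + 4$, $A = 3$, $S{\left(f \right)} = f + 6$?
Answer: $216 - 72 \sqrt{7} \approx 25.506$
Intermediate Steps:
$j = -7$ ($j = -3 - 4 = -7$)
$S{\left(f \right)} = 6 + f$
$a{\left(u,E \right)} = 4 + u$
$q{\left(s \right)} = -3$ ($q{\left(s \right)} = 4 - 7 = -3$)
$O{\left(n \right)} = \sqrt{n}$ ($O{\left(n \right)} = \left(6 - 5\right) \sqrt{n} = 1 \sqrt{n} = \sqrt{n}$)
$- 72 \left(O{\left(7 \right)} + q{\left(13 \right)}\right) = - 72 \left(\sqrt{7} - 3\right) = - 72 \left(-3 + \sqrt{7}\right) = 216 - 72 \sqrt{7}$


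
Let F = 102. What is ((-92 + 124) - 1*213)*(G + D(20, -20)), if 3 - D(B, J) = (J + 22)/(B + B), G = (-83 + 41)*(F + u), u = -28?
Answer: 11240281/20 ≈ 5.6201e+5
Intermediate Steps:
G = -3108 (G = (-83 + 41)*(102 - 28) = -42*74 = -3108)
D(B, J) = 3 - (22 + J)/(2*B) (D(B, J) = 3 - (J + 22)/(B + B) = 3 - (22 + J)/(2*B))
((-92 + 124) - 1*213)*(G + D(20, -20)) = ((-92 + 124) - 1*213)*(-3108 + (1/2)*(-22 - 1*(-20) + 6*20)/20) = (32 - 213)*(-3108 + (1/2)*(1/20)*(-22 + 20 + 120)) = -181*(-3108 + (1/2)*(1/20)*118) = -181*(-3108 + 59/20) = -181*(-62101/20) = 11240281/20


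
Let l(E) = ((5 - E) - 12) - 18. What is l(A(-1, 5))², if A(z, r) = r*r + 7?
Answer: 3249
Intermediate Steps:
A(z, r) = 7 + r² (A(z, r) = r² + 7 = 7 + r²)
l(E) = -25 - E (l(E) = (-7 - E) - 18 = -25 - E)
l(A(-1, 5))² = (-25 - (7 + 5²))² = (-25 - (7 + 25))² = (-25 - 1*32)² = (-25 - 32)² = (-57)² = 3249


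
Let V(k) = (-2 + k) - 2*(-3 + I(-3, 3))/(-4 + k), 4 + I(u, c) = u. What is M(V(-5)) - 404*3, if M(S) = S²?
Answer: -91283/81 ≈ -1127.0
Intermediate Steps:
I(u, c) = -4 + u
V(k) = -2 + k + 20/(-4 + k) (V(k) = (-2 + k) - 2*(-3 + (-4 - 3))/(-4 + k) = (-2 + k) - 2*(-3 - 7)/(-4 + k) = (-2 + k) - (-20)/(-4 + k) = (-2 + k) + 20/(-4 + k) = -2 + k + 20/(-4 + k))
M(V(-5)) - 404*3 = ((28 + (-5)² - 6*(-5))/(-4 - 5))² - 404*3 = ((28 + 25 + 30)/(-9))² - 1212 = (-⅑*83)² - 1212 = (-83/9)² - 1212 = 6889/81 - 1212 = -91283/81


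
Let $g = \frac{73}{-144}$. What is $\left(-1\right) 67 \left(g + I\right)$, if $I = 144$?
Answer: $- \frac{1384421}{144} \approx -9614.0$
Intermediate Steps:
$g = - \frac{73}{144}$ ($g = 73 \left(- \frac{1}{144}\right) = - \frac{73}{144} \approx -0.50694$)
$\left(-1\right) 67 \left(g + I\right) = \left(-1\right) 67 \left(- \frac{73}{144} + 144\right) = \left(-67\right) \frac{20663}{144} = - \frac{1384421}{144}$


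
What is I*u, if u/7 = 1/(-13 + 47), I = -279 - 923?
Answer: -4207/17 ≈ -247.47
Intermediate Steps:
I = -1202
u = 7/34 (u = 7/(-13 + 47) = 7/34 ≈ 0.20588)
I*u = -1202*7/34 = -4207/17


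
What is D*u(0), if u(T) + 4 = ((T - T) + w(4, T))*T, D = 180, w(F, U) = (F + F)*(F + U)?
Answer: -720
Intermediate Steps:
w(F, U) = 2*F*(F + U) (w(F, U) = (2*F)*(F + U) = 2*F*(F + U))
u(T) = -4 + T*(32 + 8*T) (u(T) = -4 + ((T - T) + 2*4*(4 + T))*T = -4 + (0 + (32 + 8*T))*T = -4 + (32 + 8*T)*T = -4 + T*(32 + 8*T))
D*u(0) = 180*(-4 + 8*0*(4 + 0)) = 180*(-4 + 8*0*4) = 180*(-4 + 0) = 180*(-4) = -720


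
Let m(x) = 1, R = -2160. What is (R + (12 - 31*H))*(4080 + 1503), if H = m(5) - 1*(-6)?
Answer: -13203795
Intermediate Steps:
H = 7 (H = 1 - 1*(-6) = 1 + 6 = 7)
(R + (12 - 31*H))*(4080 + 1503) = (-2160 + (12 - 31*7))*(4080 + 1503) = (-2160 + (12 - 217))*5583 = (-2160 - 205)*5583 = -2365*5583 = -13203795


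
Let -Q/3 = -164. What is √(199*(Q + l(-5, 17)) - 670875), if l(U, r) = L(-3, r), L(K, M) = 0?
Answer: 3*I*√63663 ≈ 756.95*I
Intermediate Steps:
Q = 492 (Q = -3*(-164) = 492)
l(U, r) = 0
√(199*(Q + l(-5, 17)) - 670875) = √(199*(492 + 0) - 670875) = √(199*492 - 670875) = √(97908 - 670875) = √(-572967) = 3*I*√63663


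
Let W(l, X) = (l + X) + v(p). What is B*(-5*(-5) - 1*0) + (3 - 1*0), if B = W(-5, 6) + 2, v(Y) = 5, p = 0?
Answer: 203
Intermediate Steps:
W(l, X) = 5 + X + l (W(l, X) = (l + X) + 5 = (X + l) + 5 = 5 + X + l)
B = 8 (B = (5 + 6 - 5) + 2 = 6 + 2 = 8)
B*(-5*(-5) - 1*0) + (3 - 1*0) = 8*(-5*(-5) - 1*0) + (3 - 1*0) = 8*(25 + 0) + (3 + 0) = 8*25 + 3 = 200 + 3 = 203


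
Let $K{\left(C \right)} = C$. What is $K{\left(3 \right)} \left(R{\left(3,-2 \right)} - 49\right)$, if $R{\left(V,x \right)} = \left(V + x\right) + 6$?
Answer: $-126$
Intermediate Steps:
$R{\left(V,x \right)} = 6 + V + x$
$K{\left(3 \right)} \left(R{\left(3,-2 \right)} - 49\right) = 3 \left(\left(6 + 3 - 2\right) - 49\right) = 3 \left(7 - 49\right) = 3 \left(-42\right) = -126$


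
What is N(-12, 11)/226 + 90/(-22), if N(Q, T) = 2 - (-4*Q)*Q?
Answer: -1906/1243 ≈ -1.5334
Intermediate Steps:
N(Q, T) = 2 + 4*Q² (N(Q, T) = 2 - (-4)*Q² = 2 + 4*Q²)
N(-12, 11)/226 + 90/(-22) = (2 + 4*(-12)²)/226 + 90/(-22) = (2 + 4*144)*(1/226) + 90*(-1/22) = (2 + 576)*(1/226) - 45/11 = 578*(1/226) - 45/11 = 289/113 - 45/11 = -1906/1243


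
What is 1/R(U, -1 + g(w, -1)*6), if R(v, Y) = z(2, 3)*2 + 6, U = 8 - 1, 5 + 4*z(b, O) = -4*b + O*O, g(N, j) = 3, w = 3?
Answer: ¼ ≈ 0.25000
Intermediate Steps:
z(b, O) = -5/4 - b + O²/4 (z(b, O) = -5/4 + (-4*b + O*O)/4 = -5/4 + (-4*b + O²)/4 = -5/4 + (O² - 4*b)/4 = -5/4 + (-b + O²/4) = -5/4 - b + O²/4)
U = 7
R(v, Y) = 4 (R(v, Y) = (-5/4 - 1*2 + (¼)*3²)*2 + 6 = (-5/4 - 2 + (¼)*9)*2 + 6 = (-5/4 - 2 + 9/4)*2 + 6 = -1*2 + 6 = -2 + 6 = 4)
1/R(U, -1 + g(w, -1)*6) = 1/4 = ¼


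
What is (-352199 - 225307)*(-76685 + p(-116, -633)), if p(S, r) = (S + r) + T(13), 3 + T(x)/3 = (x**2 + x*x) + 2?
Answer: 44134741038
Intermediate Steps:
T(x) = -3 + 6*x**2 (T(x) = -9 + 3*((x**2 + x*x) + 2) = -9 + 3*((x**2 + x**2) + 2) = -9 + 3*(2*x**2 + 2) = -9 + 3*(2 + 2*x**2) = -9 + (6 + 6*x**2) = -3 + 6*x**2)
p(S, r) = 1011 + S + r (p(S, r) = (S + r) + (-3 + 6*13**2) = (S + r) + (-3 + 6*169) = (S + r) + (-3 + 1014) = (S + r) + 1011 = 1011 + S + r)
(-352199 - 225307)*(-76685 + p(-116, -633)) = (-352199 - 225307)*(-76685 + (1011 - 116 - 633)) = -577506*(-76685 + 262) = -577506*(-76423) = 44134741038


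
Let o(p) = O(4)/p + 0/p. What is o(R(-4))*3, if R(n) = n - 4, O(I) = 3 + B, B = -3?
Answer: 0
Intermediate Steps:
O(I) = 0 (O(I) = 3 - 3 = 0)
R(n) = -4 + n
o(p) = 0 (o(p) = 0/p + 0/p = 0 + 0 = 0)
o(R(-4))*3 = 0*3 = 0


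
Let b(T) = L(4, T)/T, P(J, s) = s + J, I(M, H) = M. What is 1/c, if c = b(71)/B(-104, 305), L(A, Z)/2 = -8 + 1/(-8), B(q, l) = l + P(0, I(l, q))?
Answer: -34648/13 ≈ -2665.2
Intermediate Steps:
P(J, s) = J + s
B(q, l) = 2*l (B(q, l) = l + (0 + l) = l + l = 2*l)
L(A, Z) = -65/4 (L(A, Z) = 2*(-8 + 1/(-8)) = 2*(-8 - 1/8) = 2*(-65/8) = -65/4)
b(T) = -65/(4*T)
c = -13/34648 (c = (-65/4/71)/((2*305)) = -65/4*1/71/610 = -65/284*1/610 = -13/34648 ≈ -0.00037520)
1/c = 1/(-13/34648) = -34648/13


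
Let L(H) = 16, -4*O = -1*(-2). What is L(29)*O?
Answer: -8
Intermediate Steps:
O = -½ (O = -(-1)*(-2)/4 = -¼*2 = -½ ≈ -0.50000)
L(29)*O = 16*(-½) = -8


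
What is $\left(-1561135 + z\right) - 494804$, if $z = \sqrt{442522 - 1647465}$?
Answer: $-2055939 + i \sqrt{1204943} \approx -2.0559 \cdot 10^{6} + 1097.7 i$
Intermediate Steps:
$z = i \sqrt{1204943}$ ($z = \sqrt{-1204943} = i \sqrt{1204943} \approx 1097.7 i$)
$\left(-1561135 + z\right) - 494804 = \left(-1561135 + i \sqrt{1204943}\right) - 494804 = -2055939 + i \sqrt{1204943}$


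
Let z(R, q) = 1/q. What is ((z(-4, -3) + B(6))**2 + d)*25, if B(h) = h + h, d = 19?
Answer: 34900/9 ≈ 3877.8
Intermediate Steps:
B(h) = 2*h
((z(-4, -3) + B(6))**2 + d)*25 = ((1/(-3) + 2*6)**2 + 19)*25 = ((-1/3 + 12)**2 + 19)*25 = ((35/3)**2 + 19)*25 = (1225/9 + 19)*25 = (1396/9)*25 = 34900/9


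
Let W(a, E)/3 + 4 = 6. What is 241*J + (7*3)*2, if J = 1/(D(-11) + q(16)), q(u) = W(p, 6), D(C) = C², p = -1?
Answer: 5575/127 ≈ 43.898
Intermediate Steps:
W(a, E) = 6 (W(a, E) = -12 + 3*6 = -12 + 18 = 6)
q(u) = 6
J = 1/127 (J = 1/((-11)² + 6) = 1/(121 + 6) = 1/127 ≈ 0.0078740)
241*J + (7*3)*2 = 241*(1/127) + (7*3)*2 = 241/127 + 21*2 = 241/127 + 42 = 5575/127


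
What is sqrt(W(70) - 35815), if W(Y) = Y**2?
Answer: 3*I*sqrt(3435) ≈ 175.83*I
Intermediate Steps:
sqrt(W(70) - 35815) = sqrt(70**2 - 35815) = sqrt(4900 - 35815) = sqrt(-30915) = 3*I*sqrt(3435)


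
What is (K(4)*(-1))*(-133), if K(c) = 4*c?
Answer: 2128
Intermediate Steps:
(K(4)*(-1))*(-133) = ((4*4)*(-1))*(-133) = (16*(-1))*(-133) = -16*(-133) = 2128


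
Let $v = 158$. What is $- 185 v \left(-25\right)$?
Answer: $730750$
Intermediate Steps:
$- 185 v \left(-25\right) = \left(-185\right) 158 \left(-25\right) = \left(-29230\right) \left(-25\right) = 730750$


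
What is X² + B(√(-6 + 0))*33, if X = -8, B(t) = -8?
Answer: -200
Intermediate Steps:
X² + B(√(-6 + 0))*33 = (-8)² - 8*33 = 64 - 264 = -200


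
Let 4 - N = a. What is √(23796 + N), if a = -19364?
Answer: 6*√1199 ≈ 207.76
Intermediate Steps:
N = 19368 (N = 4 - 1*(-19364) = 4 + 19364 = 19368)
√(23796 + N) = √(23796 + 19368) = √43164 = 6*√1199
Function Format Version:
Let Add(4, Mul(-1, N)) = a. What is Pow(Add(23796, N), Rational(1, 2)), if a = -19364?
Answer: Mul(6, Pow(1199, Rational(1, 2))) ≈ 207.76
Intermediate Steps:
N = 19368 (N = Add(4, Mul(-1, -19364)) = Add(4, 19364) = 19368)
Pow(Add(23796, N), Rational(1, 2)) = Pow(Add(23796, 19368), Rational(1, 2)) = Pow(43164, Rational(1, 2)) = Mul(6, Pow(1199, Rational(1, 2)))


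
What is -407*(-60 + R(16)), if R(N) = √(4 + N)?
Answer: 24420 - 814*√5 ≈ 22600.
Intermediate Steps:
-407*(-60 + R(16)) = -407*(-60 + √(4 + 16)) = -407*(-60 + √20) = -407*(-60 + 2*√5) = 24420 - 814*√5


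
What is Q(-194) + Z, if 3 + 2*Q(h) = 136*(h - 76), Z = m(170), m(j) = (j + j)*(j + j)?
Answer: 194477/2 ≈ 97239.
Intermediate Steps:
m(j) = 4*j**2 (m(j) = (2*j)*(2*j) = 4*j**2)
Z = 115600 (Z = 4*170**2 = 4*28900 = 115600)
Q(h) = -10339/2 + 68*h (Q(h) = -3/2 + (136*(h - 76))/2 = -3/2 + (136*(-76 + h))/2 = -3/2 + (-10336 + 136*h)/2 = -3/2 + (-5168 + 68*h) = -10339/2 + 68*h)
Q(-194) + Z = (-10339/2 + 68*(-194)) + 115600 = (-10339/2 - 13192) + 115600 = -36723/2 + 115600 = 194477/2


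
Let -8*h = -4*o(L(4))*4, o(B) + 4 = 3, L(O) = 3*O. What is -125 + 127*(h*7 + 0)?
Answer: -1903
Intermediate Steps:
o(B) = -1 (o(B) = -4 + 3 = -1)
h = -2 (h = -(-4*(-1))*4/8 = -4/2 = -⅛*16 = -2)
-125 + 127*(h*7 + 0) = -125 + 127*(-2*7 + 0) = -125 + 127*(-14 + 0) = -125 + 127*(-14) = -125 - 1778 = -1903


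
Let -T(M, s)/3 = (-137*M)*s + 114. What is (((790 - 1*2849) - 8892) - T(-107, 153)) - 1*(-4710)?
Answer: 6722582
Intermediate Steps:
T(M, s) = -342 + 411*M*s (T(M, s) = -3*((-137*M)*s + 114) = -3*(-137*M*s + 114) = -3*(114 - 137*M*s) = -342 + 411*M*s)
(((790 - 1*2849) - 8892) - T(-107, 153)) - 1*(-4710) = (((790 - 1*2849) - 8892) - (-342 + 411*(-107)*153)) - 1*(-4710) = (((790 - 2849) - 8892) - (-342 - 6728481)) + 4710 = ((-2059 - 8892) - 1*(-6728823)) + 4710 = (-10951 + 6728823) + 4710 = 6717872 + 4710 = 6722582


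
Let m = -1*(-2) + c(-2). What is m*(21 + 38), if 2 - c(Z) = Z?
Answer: 354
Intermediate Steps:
c(Z) = 2 - Z
m = 6 (m = -1*(-2) + (2 - 1*(-2)) = 2 + (2 + 2) = 2 + 4 = 6)
m*(21 + 38) = 6*(21 + 38) = 6*59 = 354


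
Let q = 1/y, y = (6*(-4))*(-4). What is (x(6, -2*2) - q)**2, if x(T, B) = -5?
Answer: 231361/9216 ≈ 25.104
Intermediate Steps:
y = 96 (y = -24*(-4) = 96)
q = 1/96 ≈ 0.010417
(x(6, -2*2) - q)**2 = (-5 - 1*1/96)**2 = (-5 - 1/96)**2 = (-481/96)**2 = 231361/9216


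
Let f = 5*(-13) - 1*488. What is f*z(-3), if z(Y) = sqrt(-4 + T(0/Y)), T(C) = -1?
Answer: -553*I*sqrt(5) ≈ -1236.5*I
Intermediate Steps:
f = -553 (f = -65 - 488 = -553)
z(Y) = I*sqrt(5) (z(Y) = sqrt(-4 - 1) = sqrt(-5) = I*sqrt(5))
f*z(-3) = -553*I*sqrt(5)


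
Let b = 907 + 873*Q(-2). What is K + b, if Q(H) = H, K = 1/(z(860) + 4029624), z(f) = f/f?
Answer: -3380855374/4029625 ≈ -839.00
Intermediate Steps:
z(f) = 1
K = 1/4029625 (K = 1/(1 + 4029624) = 1/4029625 ≈ 2.4816e-7)
b = -839 (b = 907 + 873*(-2) = 907 - 1746 = -839)
K + b = 1/4029625 - 839 = -3380855374/4029625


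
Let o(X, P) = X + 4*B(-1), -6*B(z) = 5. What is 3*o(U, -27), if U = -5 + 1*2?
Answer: -19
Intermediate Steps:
B(z) = -⅚ (B(z) = -⅙*5 = -⅚)
U = -3 (U = -5 + 2 = -3)
o(X, P) = -10/3 + X (o(X, P) = X + 4*(-⅚) = X - 10/3 = -10/3 + X)
3*o(U, -27) = 3*(-10/3 - 3) = 3*(-19/3) = -19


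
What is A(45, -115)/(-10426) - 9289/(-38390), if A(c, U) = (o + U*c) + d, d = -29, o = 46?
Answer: 147431367/200127070 ≈ 0.73669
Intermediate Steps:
A(c, U) = 17 + U*c (A(c, U) = (46 + U*c) - 29 = 17 + U*c)
A(45, -115)/(-10426) - 9289/(-38390) = (17 - 115*45)/(-10426) - 9289/(-38390) = (17 - 5175)*(-1/10426) - 9289*(-1/38390) = -5158*(-1/10426) + 9289/38390 = 2579/5213 + 9289/38390 = 147431367/200127070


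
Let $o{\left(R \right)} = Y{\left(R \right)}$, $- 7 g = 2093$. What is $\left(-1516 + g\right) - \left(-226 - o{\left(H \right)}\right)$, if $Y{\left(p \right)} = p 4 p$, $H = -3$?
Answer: $-1553$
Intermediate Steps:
$g = -299$ ($g = \left(- \frac{1}{7}\right) 2093 = -299$)
$Y{\left(p \right)} = 4 p^{2}$ ($Y{\left(p \right)} = 4 p p = 4 p^{2}$)
$o{\left(R \right)} = 4 R^{2}$
$\left(-1516 + g\right) - \left(-226 - o{\left(H \right)}\right) = \left(-1516 - 299\right) - \left(-226 - 4 \left(-3\right)^{2}\right) = -1815 - \left(-226 - 4 \cdot 9\right) = -1815 - \left(-226 - 36\right) = -1815 - -262 = -1815 + 262 = -1553$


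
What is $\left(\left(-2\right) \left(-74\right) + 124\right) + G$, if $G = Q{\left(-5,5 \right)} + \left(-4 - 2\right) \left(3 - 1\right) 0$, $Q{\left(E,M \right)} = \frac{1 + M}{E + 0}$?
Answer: $\frac{1354}{5} \approx 270.8$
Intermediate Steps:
$Q{\left(E,M \right)} = \frac{1 + M}{E}$
$G = - \frac{6}{5}$ ($G = \frac{1 + 5}{-5} + \left(-4 - 2\right) \left(3 - 1\right) 0 = \left(- \frac{1}{5}\right) 6 + \left(-6\right) 2 \cdot 0 = - \frac{6}{5} - 0 = - \frac{6}{5} + 0 = - \frac{6}{5} \approx -1.2$)
$\left(\left(-2\right) \left(-74\right) + 124\right) + G = \left(\left(-2\right) \left(-74\right) + 124\right) - \frac{6}{5} = \left(148 + 124\right) - \frac{6}{5} = 272 - \frac{6}{5} = \frac{1354}{5}$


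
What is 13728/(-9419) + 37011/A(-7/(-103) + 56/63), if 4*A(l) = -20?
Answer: -348675249/47095 ≈ -7403.7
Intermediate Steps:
A(l) = -5 (A(l) = (¼)*(-20) = -5)
13728/(-9419) + 37011/A(-7/(-103) + 56/63) = 13728/(-9419) + 37011/(-5) = 13728*(-1/9419) + 37011*(-⅕) = -13728/9419 - 37011/5 = -348675249/47095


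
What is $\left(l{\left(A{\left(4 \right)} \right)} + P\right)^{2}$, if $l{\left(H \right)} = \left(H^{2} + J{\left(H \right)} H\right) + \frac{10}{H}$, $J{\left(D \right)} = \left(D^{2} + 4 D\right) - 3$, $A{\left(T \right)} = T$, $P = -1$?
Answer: $\frac{71289}{4} \approx 17822.0$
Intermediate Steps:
$J{\left(D \right)} = -3 + D^{2} + 4 D$
$l{\left(H \right)} = H^{2} + \frac{10}{H} + H \left(-3 + H^{2} + 4 H\right)$ ($l{\left(H \right)} = \left(H^{2} + \left(-3 + H^{2} + 4 H\right) H\right) + \frac{10}{H} = \left(H^{2} + H \left(-3 + H^{2} + 4 H\right)\right) + \frac{10}{H} = H^{2} + \frac{10}{H} + H \left(-3 + H^{2} + 4 H\right)$)
$\left(l{\left(A{\left(4 \right)} \right)} + P\right)^{2} = \left(\frac{10 + 4^{2} \left(-3 + 4^{2} + 5 \cdot 4\right)}{4} - 1\right)^{2} = \left(\frac{10 + 16 \left(-3 + 16 + 20\right)}{4} - 1\right)^{2} = \left(\frac{10 + 16 \cdot 33}{4} - 1\right)^{2} = \left(\frac{10 + 528}{4} - 1\right)^{2} = \left(\frac{1}{4} \cdot 538 - 1\right)^{2} = \left(\frac{269}{2} - 1\right)^{2} = \left(\frac{267}{2}\right)^{2} = \frac{71289}{4}$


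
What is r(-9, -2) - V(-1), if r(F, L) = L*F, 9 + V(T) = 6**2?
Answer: -9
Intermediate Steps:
V(T) = 27 (V(T) = -9 + 6**2 = -9 + 36 = 27)
r(F, L) = F*L
r(-9, -2) - V(-1) = -9*(-2) - 1*27 = 18 - 27 = -9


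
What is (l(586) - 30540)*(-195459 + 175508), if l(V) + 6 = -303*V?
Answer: 4151882904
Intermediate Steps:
l(V) = -6 - 303*V
(l(586) - 30540)*(-195459 + 175508) = ((-6 - 303*586) - 30540)*(-195459 + 175508) = ((-6 - 177558) - 30540)*(-19951) = (-177564 - 30540)*(-19951) = -208104*(-19951) = 4151882904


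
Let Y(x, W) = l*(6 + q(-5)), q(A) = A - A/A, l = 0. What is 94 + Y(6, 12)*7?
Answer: 94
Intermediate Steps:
q(A) = -1 + A (q(A) = A - 1*1 = A - 1 = -1 + A)
Y(x, W) = 0 (Y(x, W) = 0*(6 + (-1 - 5)) = 0*(6 - 6) = 0*0 = 0)
94 + Y(6, 12)*7 = 94 + 0*7 = 94 + 0 = 94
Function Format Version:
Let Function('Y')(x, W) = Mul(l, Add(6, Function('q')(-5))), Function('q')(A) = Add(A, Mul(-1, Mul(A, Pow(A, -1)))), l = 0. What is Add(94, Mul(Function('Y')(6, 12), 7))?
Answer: 94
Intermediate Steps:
Function('q')(A) = Add(-1, A) (Function('q')(A) = Add(A, Mul(-1, 1)) = Add(A, -1) = Add(-1, A))
Function('Y')(x, W) = 0 (Function('Y')(x, W) = Mul(0, Add(6, Add(-1, -5))) = Mul(0, Add(6, -6)) = Mul(0, 0) = 0)
Add(94, Mul(Function('Y')(6, 12), 7)) = Add(94, Mul(0, 7)) = Add(94, 0) = 94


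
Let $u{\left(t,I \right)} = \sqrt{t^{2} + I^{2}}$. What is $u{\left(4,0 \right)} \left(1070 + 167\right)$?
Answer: $4948$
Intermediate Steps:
$u{\left(t,I \right)} = \sqrt{I^{2} + t^{2}}$
$u{\left(4,0 \right)} \left(1070 + 167\right) = \sqrt{0^{2} + 4^{2}} \left(1070 + 167\right) = \sqrt{0 + 16} \cdot 1237 = \sqrt{16} \cdot 1237 = 4 \cdot 1237 = 4948$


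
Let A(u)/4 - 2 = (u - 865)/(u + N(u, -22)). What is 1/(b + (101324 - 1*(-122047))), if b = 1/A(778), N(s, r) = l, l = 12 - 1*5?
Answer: 5932/1325037557 ≈ 4.4769e-6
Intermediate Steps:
l = 7 (l = 12 - 5 = 7)
N(s, r) = 7
A(u) = 8 + 4*(-865 + u)/(7 + u) (A(u) = 8 + 4*((u - 865)/(u + 7)) = 8 + 4*((-865 + u)/(7 + u)) = 8 + 4*(-865 + u)/(7 + u))
b = 785/5932 (b = 1/(4*(-851 + 3*778)/(7 + 778)) = 1/(4*(-851 + 2334)/785) = 1/(4*(1/785)*1483) = 1/(5932/785) = 785/5932 ≈ 0.13233)
1/(b + (101324 - 1*(-122047))) = 1/(785/5932 + (101324 - 1*(-122047))) = 1/(785/5932 + (101324 + 122047)) = 1/(785/5932 + 223371) = 1/(1325037557/5932) = 5932/1325037557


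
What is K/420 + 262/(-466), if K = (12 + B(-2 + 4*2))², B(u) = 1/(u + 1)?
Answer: -202511/959028 ≈ -0.21116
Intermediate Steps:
B(u) = 1/(1 + u)
K = 7225/49 (K = (12 + 1/(1 + (-2 + 4*2)))² = (12 + 1/(1 + (-2 + 8)))² = (12 + 1/(1 + 6))² = (12 + 1/7)² = (12 + ⅐)² = (85/7)² = 7225/49 ≈ 147.45)
K/420 + 262/(-466) = (7225/49)/420 + 262/(-466) = (7225/49)*(1/420) + 262*(-1/466) = 1445/4116 - 131/233 = -202511/959028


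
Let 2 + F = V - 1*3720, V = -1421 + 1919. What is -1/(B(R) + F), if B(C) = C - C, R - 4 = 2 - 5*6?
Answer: 1/3224 ≈ 0.00031017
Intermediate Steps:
R = -24 (R = 4 + (2 - 5*6) = 4 + (2 - 30) = 4 - 28 = -24)
B(C) = 0
V = 498
F = -3224 (F = -2 + (498 - 1*3720) = -2 + (498 - 3720) = -2 - 3222 = -3224)
-1/(B(R) + F) = -1/(0 - 3224) = -1/(-3224) = -1*(-1/3224) = 1/3224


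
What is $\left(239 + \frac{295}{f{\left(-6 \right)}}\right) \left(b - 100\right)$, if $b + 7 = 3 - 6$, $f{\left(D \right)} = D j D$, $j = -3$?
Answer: $- \frac{1403435}{54} \approx -25990.0$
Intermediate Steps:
$f{\left(D \right)} = - 3 D^{2}$ ($f{\left(D \right)} = D \left(-3\right) D = - 3 D D = - 3 D^{2}$)
$b = -10$ ($b = -7 + \left(3 - 6\right) = -7 - 3 = -10$)
$\left(239 + \frac{295}{f{\left(-6 \right)}}\right) \left(b - 100\right) = \left(239 + \frac{295}{\left(-3\right) \left(-6\right)^{2}}\right) \left(-10 - 100\right) = \left(239 + \frac{295}{\left(-3\right) 36}\right) \left(-10 - 100\right) = \left(239 + \frac{295}{-108}\right) \left(-110\right) = \left(239 + 295 \left(- \frac{1}{108}\right)\right) \left(-110\right) = \left(239 - \frac{295}{108}\right) \left(-110\right) = \frac{25517}{108} \left(-110\right) = - \frac{1403435}{54}$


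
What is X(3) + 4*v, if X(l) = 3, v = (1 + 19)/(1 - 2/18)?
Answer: 93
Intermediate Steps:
v = 45/2 (v = 20/(1 - 2*1/18) = 20/(1 - ⅑) = 20/(8/9) = 20*(9/8) = 45/2 ≈ 22.500)
X(3) + 4*v = 3 + 4*(45/2) = 3 + 90 = 93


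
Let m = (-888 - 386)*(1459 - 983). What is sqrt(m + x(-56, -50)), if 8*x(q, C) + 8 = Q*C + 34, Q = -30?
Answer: 3*I*sqrt(269437)/2 ≈ 778.61*I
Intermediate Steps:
x(q, C) = 13/4 - 15*C/4 (x(q, C) = -1 + (-30*C + 34)/8 = -1 + (34 - 30*C)/8 = -1 + (17/4 - 15*C/4) = 13/4 - 15*C/4)
m = -606424 (m = -1274*476 = -606424)
sqrt(m + x(-56, -50)) = sqrt(-606424 + (13/4 - 15/4*(-50))) = sqrt(-606424 + (13/4 + 375/2)) = sqrt(-606424 + 763/4) = sqrt(-2424933/4) = 3*I*sqrt(269437)/2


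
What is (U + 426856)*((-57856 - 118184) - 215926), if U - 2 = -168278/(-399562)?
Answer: -33426155818027942/199781 ≈ -1.6731e+11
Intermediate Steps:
U = 483701/199781 (U = 2 - 168278/(-399562) = 2 - 168278*(-1/399562) = 2 + 84139/199781 = 483701/199781 ≈ 2.4212)
(U + 426856)*((-57856 - 118184) - 215926) = (483701/199781 + 426856)*((-57856 - 118184) - 215926) = 85278202237*(-176040 - 215926)/199781 = (85278202237/199781)*(-391966) = -33426155818027942/199781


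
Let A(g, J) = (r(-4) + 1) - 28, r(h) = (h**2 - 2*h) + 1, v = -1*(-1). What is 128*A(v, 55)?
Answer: -256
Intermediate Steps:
v = 1
r(h) = 1 + h**2 - 2*h
A(g, J) = -2 (A(g, J) = ((1 + (-4)**2 - 2*(-4)) + 1) - 28 = ((1 + 16 + 8) + 1) - 28 = (25 + 1) - 28 = 26 - 28 = -2)
128*A(v, 55) = 128*(-2) = -256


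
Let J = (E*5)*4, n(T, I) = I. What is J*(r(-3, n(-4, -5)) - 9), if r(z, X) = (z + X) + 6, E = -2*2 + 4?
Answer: 0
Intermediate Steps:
E = 0 (E = -4 + 4 = 0)
r(z, X) = 6 + X + z (r(z, X) = (X + z) + 6 = 6 + X + z)
J = 0 (J = (0*5)*4 = 0*4 = 0)
J*(r(-3, n(-4, -5)) - 9) = 0*((6 - 5 - 3) - 9) = 0*(-2 - 9) = 0*(-11) = 0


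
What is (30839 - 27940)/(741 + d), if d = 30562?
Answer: 2899/31303 ≈ 0.092611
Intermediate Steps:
(30839 - 27940)/(741 + d) = (30839 - 27940)/(741 + 30562) = 2899/31303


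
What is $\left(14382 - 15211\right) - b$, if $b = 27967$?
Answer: $-28796$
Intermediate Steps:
$\left(14382 - 15211\right) - b = \left(14382 - 15211\right) - 27967 = -829 - 27967 = -28796$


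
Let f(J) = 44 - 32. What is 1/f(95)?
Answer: 1/12 ≈ 0.083333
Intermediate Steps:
f(J) = 12
1/f(95) = 1/12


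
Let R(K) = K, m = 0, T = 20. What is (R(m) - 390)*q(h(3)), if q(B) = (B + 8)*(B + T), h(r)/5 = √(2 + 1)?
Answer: -91650 - 54600*√3 ≈ -1.8622e+5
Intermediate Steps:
h(r) = 5*√3 (h(r) = 5*√(2 + 1) = 5*√3)
q(B) = (8 + B)*(20 + B) (q(B) = (B + 8)*(B + 20) = (8 + B)*(20 + B))
(R(m) - 390)*q(h(3)) = (0 - 390)*(160 + (5*√3)² + 28*(5*√3)) = -390*(160 + 75 + 140*√3) = -390*(235 + 140*√3) = -91650 - 54600*√3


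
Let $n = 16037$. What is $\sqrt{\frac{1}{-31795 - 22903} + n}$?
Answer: $\frac{5 \sqrt{1919225537754}}{54698} \approx 126.64$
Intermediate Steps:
$\sqrt{\frac{1}{-31795 - 22903} + n} = \sqrt{\frac{1}{-31795 - 22903} + 16037} = \sqrt{\frac{1}{-54698} + 16037} = \sqrt{- \frac{1}{54698} + 16037} = \sqrt{\frac{877191825}{54698}} = \frac{5 \sqrt{1919225537754}}{54698}$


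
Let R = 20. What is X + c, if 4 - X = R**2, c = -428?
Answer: -824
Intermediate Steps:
X = -396 (X = 4 - 1*20**2 = 4 - 1*400 = 4 - 400 = -396)
X + c = -396 - 428 = -824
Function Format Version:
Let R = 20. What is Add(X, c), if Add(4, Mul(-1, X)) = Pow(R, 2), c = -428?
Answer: -824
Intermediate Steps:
X = -396 (X = Add(4, Mul(-1, Pow(20, 2))) = Add(4, Mul(-1, 400)) = Add(4, -400) = -396)
Add(X, c) = Add(-396, -428) = -824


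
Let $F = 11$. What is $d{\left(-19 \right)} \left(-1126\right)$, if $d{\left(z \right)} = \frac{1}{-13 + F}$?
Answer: $563$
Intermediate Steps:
$d{\left(z \right)} = - \frac{1}{2}$ ($d{\left(z \right)} = \frac{1}{-13 + 11} = \frac{1}{-2} = - \frac{1}{2}$)
$d{\left(-19 \right)} \left(-1126\right) = \left(- \frac{1}{2}\right) \left(-1126\right) = 563$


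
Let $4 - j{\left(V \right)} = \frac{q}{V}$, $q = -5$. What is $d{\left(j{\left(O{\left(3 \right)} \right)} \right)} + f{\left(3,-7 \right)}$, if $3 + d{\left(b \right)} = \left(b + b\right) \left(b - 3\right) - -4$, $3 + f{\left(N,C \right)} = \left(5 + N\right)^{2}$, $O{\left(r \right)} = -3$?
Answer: $\frac{530}{9} \approx 58.889$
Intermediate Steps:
$f{\left(N,C \right)} = -3 + \left(5 + N\right)^{2}$
$j{\left(V \right)} = 4 + \frac{5}{V}$ ($j{\left(V \right)} = 4 - - \frac{5}{V} = 4 + \frac{5}{V}$)
$d{\left(b \right)} = 1 + 2 b \left(-3 + b\right)$ ($d{\left(b \right)} = -3 + \left(\left(b + b\right) \left(b - 3\right) - -4\right) = -3 + \left(2 b \left(-3 + b\right) + 4\right) = -3 + \left(4 + 2 b \left(-3 + b\right)\right) = 1 + 2 b \left(-3 + b\right)$)
$d{\left(j{\left(O{\left(3 \right)} \right)} \right)} + f{\left(3,-7 \right)} = \left(1 - 6 \left(4 + \frac{5}{-3}\right) + 2 \left(4 + \frac{5}{-3}\right)^{2}\right) - \left(3 - \left(5 + 3\right)^{2}\right) = \left(1 - 6 \left(4 + 5 \left(- \frac{1}{3}\right)\right) + 2 \left(4 + 5 \left(- \frac{1}{3}\right)\right)^{2}\right) - \left(3 - 8^{2}\right) = \left(1 - 6 \left(4 - \frac{5}{3}\right) + 2 \left(4 - \frac{5}{3}\right)^{2}\right) + \left(-3 + 64\right) = \left(1 - 14 + 2 \left(\frac{7}{3}\right)^{2}\right) + 61 = \left(1 - 14 + 2 \cdot \frac{49}{9}\right) + 61 = \left(1 - 14 + \frac{98}{9}\right) + 61 = - \frac{19}{9} + 61 = \frac{530}{9}$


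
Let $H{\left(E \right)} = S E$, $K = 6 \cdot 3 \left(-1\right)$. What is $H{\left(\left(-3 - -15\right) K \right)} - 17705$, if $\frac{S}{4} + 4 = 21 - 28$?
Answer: $-8201$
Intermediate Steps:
$S = -44$ ($S = -16 + 4 \left(21 - 28\right) = -16 + 4 \left(-7\right) = -16 - 28 = -44$)
$K = -18$ ($K = 18 \left(-1\right) = -18$)
$H{\left(E \right)} = - 44 E$
$H{\left(\left(-3 - -15\right) K \right)} - 17705 = - 44 \left(-3 - -15\right) \left(-18\right) - 17705 = - 44 \left(-3 + 15\right) \left(-18\right) - 17705 = - 44 \cdot 12 \left(-18\right) - 17705 = \left(-44\right) \left(-216\right) - 17705 = 9504 - 17705 = -8201$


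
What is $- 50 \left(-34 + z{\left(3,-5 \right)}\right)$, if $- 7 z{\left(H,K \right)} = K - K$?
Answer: $1700$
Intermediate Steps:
$z{\left(H,K \right)} = 0$ ($z{\left(H,K \right)} = - \frac{K - K}{7} = \left(- \frac{1}{7}\right) 0 = 0$)
$- 50 \left(-34 + z{\left(3,-5 \right)}\right) = - 50 \left(-34 + 0\right) = \left(-50\right) \left(-34\right) = 1700$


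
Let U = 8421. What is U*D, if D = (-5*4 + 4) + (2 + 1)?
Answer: -109473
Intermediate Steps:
D = -13 (D = (-20 + 4) + 3 = -16 + 3 = -13)
U*D = 8421*(-13) = -109473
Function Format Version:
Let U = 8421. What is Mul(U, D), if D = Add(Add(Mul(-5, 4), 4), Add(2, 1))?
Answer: -109473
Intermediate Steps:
D = -13 (D = Add(Add(-20, 4), 3) = Add(-16, 3) = -13)
Mul(U, D) = Mul(8421, -13) = -109473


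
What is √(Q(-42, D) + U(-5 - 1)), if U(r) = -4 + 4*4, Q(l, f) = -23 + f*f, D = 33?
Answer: 7*√22 ≈ 32.833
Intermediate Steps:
Q(l, f) = -23 + f²
U(r) = 12 (U(r) = -4 + 16 = 12)
√(Q(-42, D) + U(-5 - 1)) = √((-23 + 33²) + 12) = √((-23 + 1089) + 12) = √(1066 + 12) = √1078 = 7*√22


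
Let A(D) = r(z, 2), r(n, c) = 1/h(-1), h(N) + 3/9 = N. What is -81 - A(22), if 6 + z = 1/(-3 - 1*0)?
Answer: -321/4 ≈ -80.250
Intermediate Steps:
h(N) = -⅓ + N
z = -19/3 (z = -6 + 1/(-3 - 1*0) = -6 + 1/(-3 + 0) = -6 + 1/(-3) = -6 - ⅓ = -19/3 ≈ -6.3333)
r(n, c) = -¾ (r(n, c) = 1/(-⅓ - 1) = 1/(-4/3) = -¾)
A(D) = -¾
-81 - A(22) = -81 - 1*(-¾) = -81 + ¾ = -321/4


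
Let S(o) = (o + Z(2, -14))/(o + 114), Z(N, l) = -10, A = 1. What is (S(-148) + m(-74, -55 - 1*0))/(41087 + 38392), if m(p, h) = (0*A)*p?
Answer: 79/1351143 ≈ 5.8469e-5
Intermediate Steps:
m(p, h) = 0 (m(p, h) = (0*1)*p = 0*p = 0)
S(o) = (-10 + o)/(114 + o) (S(o) = (o - 10)/(o + 114) = (-10 + o)/(114 + o))
(S(-148) + m(-74, -55 - 1*0))/(41087 + 38392) = ((-10 - 148)/(114 - 148) + 0)/(41087 + 38392) = (-158/(-34) + 0)/79479 = (-1/34*(-158) + 0)*(1/79479) = (79/17 + 0)*(1/79479) = (79/17)*(1/79479) = 79/1351143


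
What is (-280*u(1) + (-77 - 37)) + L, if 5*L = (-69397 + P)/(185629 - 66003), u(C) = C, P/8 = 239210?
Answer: -233818937/598130 ≈ -390.92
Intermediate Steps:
P = 1913680 (P = 8*239210 = 1913680)
L = 1844283/598130 (L = ((-69397 + 1913680)/(185629 - 66003))/5 = (1844283/119626)/5 = (1844283*(1/119626))/5 = (1/5)*(1844283/119626) = 1844283/598130 ≈ 3.0834)
(-280*u(1) + (-77 - 37)) + L = (-280*1 + (-77 - 37)) + 1844283/598130 = (-280 - 114) + 1844283/598130 = -394 + 1844283/598130 = -233818937/598130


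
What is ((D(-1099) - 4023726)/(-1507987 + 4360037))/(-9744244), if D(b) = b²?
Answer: 112637/1111642844008 ≈ 1.0132e-7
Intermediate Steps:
((D(-1099) - 4023726)/(-1507987 + 4360037))/(-9744244) = (((-1099)² - 4023726)/(-1507987 + 4360037))/(-9744244) = ((1207801 - 4023726)/2852050)*(-1/9744244) = -2815925*1/2852050*(-1/9744244) = -112637/114082*(-1/9744244) = 112637/1111642844008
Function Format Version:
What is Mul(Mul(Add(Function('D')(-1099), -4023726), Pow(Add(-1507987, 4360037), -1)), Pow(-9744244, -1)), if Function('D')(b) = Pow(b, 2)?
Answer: Rational(112637, 1111642844008) ≈ 1.0132e-7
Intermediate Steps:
Mul(Mul(Add(Function('D')(-1099), -4023726), Pow(Add(-1507987, 4360037), -1)), Pow(-9744244, -1)) = Mul(Mul(Add(Pow(-1099, 2), -4023726), Pow(Add(-1507987, 4360037), -1)), Pow(-9744244, -1)) = Mul(Mul(Add(1207801, -4023726), Pow(2852050, -1)), Rational(-1, 9744244)) = Mul(Mul(-2815925, Rational(1, 2852050)), Rational(-1, 9744244)) = Mul(Rational(-112637, 114082), Rational(-1, 9744244)) = Rational(112637, 1111642844008)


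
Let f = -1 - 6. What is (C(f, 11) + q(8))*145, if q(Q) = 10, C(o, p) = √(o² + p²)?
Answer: 1450 + 145*√170 ≈ 3340.6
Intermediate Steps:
f = -7
(C(f, 11) + q(8))*145 = (√((-7)² + 11²) + 10)*145 = (√(49 + 121) + 10)*145 = (√170 + 10)*145 = (10 + √170)*145 = 1450 + 145*√170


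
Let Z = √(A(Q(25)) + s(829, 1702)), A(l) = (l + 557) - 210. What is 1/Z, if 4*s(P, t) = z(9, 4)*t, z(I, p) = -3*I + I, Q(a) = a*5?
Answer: -I*√7187/7187 ≈ -0.011796*I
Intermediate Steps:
Q(a) = 5*a
z(I, p) = -2*I
A(l) = 347 + l (A(l) = (557 + l) - 210 = 347 + l)
s(P, t) = -9*t/2 (s(P, t) = ((-2*9)*t)/4 = (-18*t)/4 = -9*t/2)
Z = I*√7187 (Z = √((347 + 5*25) - 9/2*1702) = √((347 + 125) - 7659) = √(472 - 7659) = √(-7187) = I*√7187 ≈ 84.776*I)
1/Z = 1/(I*√7187) = -I*√7187/7187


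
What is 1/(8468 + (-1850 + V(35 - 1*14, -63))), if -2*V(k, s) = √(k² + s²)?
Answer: 4412/29197881 + 7*√10/29197881 ≈ 0.00015186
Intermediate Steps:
V(k, s) = -√(k² + s²)/2
1/(8468 + (-1850 + V(35 - 1*14, -63))) = 1/(8468 + (-1850 - √((35 - 1*14)² + (-63)²)/2)) = 1/(8468 + (-1850 - √((35 - 14)² + 3969)/2)) = 1/(8468 + (-1850 - √(21² + 3969)/2)) = 1/(8468 + (-1850 - √(441 + 3969)/2)) = 1/(8468 + (-1850 - 21*√10/2)) = 1/(6618 - 21*√10/2)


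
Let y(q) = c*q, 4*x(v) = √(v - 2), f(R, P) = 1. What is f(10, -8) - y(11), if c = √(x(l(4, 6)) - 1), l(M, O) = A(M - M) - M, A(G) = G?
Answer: 1 - 11*√(-4 + I*√6)/2 ≈ -2.2315 - 11.465*I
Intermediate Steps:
l(M, O) = -M (l(M, O) = (M - M) - M = 0 - M = -M)
x(v) = √(-2 + v)/4 (x(v) = √(v - 2)/4 = √(-2 + v)/4)
c = √(-1 + I*√6/4) (c = √(√(-2 - 1*4)/4 - 1) = √(√(-2 - 4)/4 - 1) = √(√(-6)/4 - 1) = √((I*√6)/4 - 1) = √(I*√6/4 - 1) = √(-1 + I*√6/4) ≈ 0.29377 + 1.0423*I)
y(q) = q*√(-4 + I*√6)/2 (y(q) = (√(-4 + I*√6)/2)*q = q*√(-4 + I*√6)/2)
f(10, -8) - y(11) = 1 - 11*√(-4 + I*√6)/2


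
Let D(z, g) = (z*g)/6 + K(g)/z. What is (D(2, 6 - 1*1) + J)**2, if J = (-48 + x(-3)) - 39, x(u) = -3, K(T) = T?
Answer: 265225/36 ≈ 7367.4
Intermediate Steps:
D(z, g) = g/z + g*z/6 (D(z, g) = (z*g)/6 + g/z = (g*z)*(1/6) + g/z = g*z/6 + g/z = g/z + g*z/6)
J = -90 (J = (-48 - 3) - 39 = -51 - 39 = -90)
(D(2, 6 - 1*1) + J)**2 = (((6 - 1*1)/2 + (1/6)*(6 - 1*1)*2) - 90)**2 = (((6 - 1)*(1/2) + (1/6)*(6 - 1)*2) - 90)**2 = ((5*(1/2) + (1/6)*5*2) - 90)**2 = ((5/2 + 5/3) - 90)**2 = (25/6 - 90)**2 = (-515/6)**2 = 265225/36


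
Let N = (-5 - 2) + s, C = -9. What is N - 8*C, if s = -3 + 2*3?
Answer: 68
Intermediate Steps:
s = 3 (s = -3 + 6 = 3)
N = -4 (N = (-5 - 2) + 3 = -7 + 3 = -4)
N - 8*C = -4 - 8*(-9) = -4 + 72 = 68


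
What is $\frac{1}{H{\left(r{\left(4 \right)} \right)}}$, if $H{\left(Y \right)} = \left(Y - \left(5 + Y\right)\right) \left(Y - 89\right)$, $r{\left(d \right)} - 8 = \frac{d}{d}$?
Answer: $\frac{1}{400} \approx 0.0025$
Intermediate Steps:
$r{\left(d \right)} = 9$ ($r{\left(d \right)} = 8 + \frac{d}{d} = 8 + 1 = 9$)
$H{\left(Y \right)} = 445 - 5 Y$ ($H{\left(Y \right)} = - 5 \left(-89 + Y\right) = 445 - 5 Y$)
$\frac{1}{H{\left(r{\left(4 \right)} \right)}} = \frac{1}{445 - 45} = \frac{1}{400}$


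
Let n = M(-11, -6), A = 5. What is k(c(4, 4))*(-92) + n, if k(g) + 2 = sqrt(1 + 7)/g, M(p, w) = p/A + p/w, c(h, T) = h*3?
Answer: 5509/30 - 46*sqrt(2)/3 ≈ 161.95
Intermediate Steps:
c(h, T) = 3*h
M(p, w) = p/5 + p/w
k(g) = -2 + 2*sqrt(2)/g (k(g) = -2 + sqrt(1 + 7)/g = -2 + sqrt(8)/g = -2 + (2*sqrt(2))/g = -2 + 2*sqrt(2)/g)
n = -11/30 (n = (1/5)*(-11) - 11/(-6) = -11/5 - 11*(-1/6) = -11/5 + 11/6 = -11/30 ≈ -0.36667)
k(c(4, 4))*(-92) + n = (-2 + 2*sqrt(2)/((3*4)))*(-92) - 11/30 = (-2 + 2*sqrt(2)/12)*(-92) - 11/30 = (-2 + 2*sqrt(2)*(1/12))*(-92) - 11/30 = (-2 + sqrt(2)/6)*(-92) - 11/30 = (184 - 46*sqrt(2)/3) - 11/30 = 5509/30 - 46*sqrt(2)/3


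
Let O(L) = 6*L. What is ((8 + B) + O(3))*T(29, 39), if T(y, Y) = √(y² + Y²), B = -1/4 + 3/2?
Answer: 109*√2362/4 ≈ 1324.4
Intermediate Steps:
B = 5/4 (B = -1*¼ + 3*(½) = -¼ + 3/2 = 5/4 ≈ 1.2500)
T(y, Y) = √(Y² + y²)
((8 + B) + O(3))*T(29, 39) = ((8 + 5/4) + 6*3)*√(39² + 29²) = (37/4 + 18)*√(1521 + 841) = 109*√2362/4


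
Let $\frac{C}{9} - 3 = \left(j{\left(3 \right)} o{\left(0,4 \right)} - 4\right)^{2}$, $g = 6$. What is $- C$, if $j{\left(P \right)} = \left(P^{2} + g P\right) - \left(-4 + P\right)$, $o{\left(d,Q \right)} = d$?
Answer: $-171$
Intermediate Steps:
$j{\left(P \right)} = 4 + P^{2} + 5 P$ ($j{\left(P \right)} = \left(P^{2} + 6 P\right) - \left(-4 + P\right) = 4 + P^{2} + 5 P$)
$C = 171$ ($C = 27 + 9 \left(\left(4 + 3^{2} + 5 \cdot 3\right) 0 - 4\right)^{2} = 27 + 9 \left(\left(4 + 9 + 15\right) 0 - 4\right)^{2} = 27 + 9 \left(28 \cdot 0 - 4\right)^{2} = 27 + 9 \left(0 - 4\right)^{2} = 27 + 9 \left(-4\right)^{2} = 27 + 9 \cdot 16 = 27 + 144 = 171$)
$- C = \left(-1\right) 171 = -171$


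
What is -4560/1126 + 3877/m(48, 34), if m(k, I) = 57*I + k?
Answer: -2345329/1118118 ≈ -2.0976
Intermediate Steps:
m(k, I) = k + 57*I
-4560/1126 + 3877/m(48, 34) = -4560/1126 + 3877/(48 + 57*34) = -4560*1/1126 + 3877/(48 + 1938) = -2280/563 + 3877/1986 = -2345329/1118118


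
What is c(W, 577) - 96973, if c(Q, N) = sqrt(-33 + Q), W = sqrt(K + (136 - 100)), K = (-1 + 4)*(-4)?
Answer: -96973 + I*sqrt(33 - 2*sqrt(6)) ≈ -96973.0 + 5.301*I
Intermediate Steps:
K = -12 (K = 3*(-4) = -12)
W = 2*sqrt(6) (W = sqrt(-12 + (136 - 100)) = sqrt(-12 + 36) = sqrt(24) = 2*sqrt(6) ≈ 4.8990)
c(W, 577) - 96973 = sqrt(-33 + 2*sqrt(6)) - 96973 = -96973 + sqrt(-33 + 2*sqrt(6))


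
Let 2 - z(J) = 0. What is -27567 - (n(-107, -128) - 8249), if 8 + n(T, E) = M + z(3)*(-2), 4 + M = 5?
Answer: -19307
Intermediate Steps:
M = 1 (M = -4 + 5 = 1)
z(J) = 2 (z(J) = 2 - 1*0 = 2 + 0 = 2)
n(T, E) = -11 (n(T, E) = -8 + (1 + 2*(-2)) = -8 + (1 - 4) = -8 - 3 = -11)
-27567 - (n(-107, -128) - 8249) = -27567 - (-11 - 8249) = -27567 - 1*(-8260) = -27567 + 8260 = -19307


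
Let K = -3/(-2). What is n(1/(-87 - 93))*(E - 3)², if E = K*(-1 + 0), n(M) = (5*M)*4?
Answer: -9/4 ≈ -2.2500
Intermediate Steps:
K = 3/2 (K = -3*(-½) = 3/2 ≈ 1.5000)
n(M) = 20*M
E = -3/2 (E = 3*(-1 + 0)/2 = (3/2)*(-1) = -3/2 ≈ -1.5000)
n(1/(-87 - 93))*(E - 3)² = (20/(-87 - 93))*(-3/2 - 3)² = (20/(-180))*(-9/2)² = (20*(-1/180))*(81/4) = -⅑*81/4 = -9/4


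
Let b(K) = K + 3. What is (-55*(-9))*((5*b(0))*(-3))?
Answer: -22275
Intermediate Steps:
b(K) = 3 + K
(-55*(-9))*((5*b(0))*(-3)) = (-55*(-9))*((5*(3 + 0))*(-3)) = 495*((5*3)*(-3)) = 495*(15*(-3)) = 495*(-45) = -22275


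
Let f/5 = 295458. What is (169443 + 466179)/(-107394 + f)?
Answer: 105937/228316 ≈ 0.46399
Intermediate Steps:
f = 1477290 (f = 5*295458 = 1477290)
(169443 + 466179)/(-107394 + f) = (169443 + 466179)/(-107394 + 1477290) = 635622/1369896 = 635622*(1/1369896) = 105937/228316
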